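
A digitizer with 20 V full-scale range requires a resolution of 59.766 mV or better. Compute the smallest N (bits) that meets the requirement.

9 bits

Number of steps required ≥ 20 V / 59.766 mV = 334.64.
Need 2^N ≥ 334.64; 2^8 = 256, 2^9 = 512.
Minimum N = 9.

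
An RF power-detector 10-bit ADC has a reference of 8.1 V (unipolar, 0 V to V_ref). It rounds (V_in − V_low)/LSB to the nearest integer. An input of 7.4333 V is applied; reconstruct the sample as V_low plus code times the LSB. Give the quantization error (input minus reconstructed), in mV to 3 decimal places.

One LSB is 8.1 V / 1024 = 7.910 mV.
Scaled input = 939.7160 LSBs, so code = 940.
Code 940 maps back to 0 + 940×0.00791016 V = 7.4355469 V.
V_in − V_rec = -0.00224688 V = -2.247 mV.

-2.247 mV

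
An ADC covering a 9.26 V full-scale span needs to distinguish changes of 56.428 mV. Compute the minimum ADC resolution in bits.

8 bits

Number of steps required ≥ 9.26 V / 56.428 mV = 164.10.
Need 2^N ≥ 164.10; 2^7 = 128, 2^8 = 256.
Minimum N = 8.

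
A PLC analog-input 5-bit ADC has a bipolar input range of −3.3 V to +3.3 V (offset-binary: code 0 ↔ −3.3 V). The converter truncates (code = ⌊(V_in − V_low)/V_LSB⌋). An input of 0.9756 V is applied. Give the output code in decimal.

LSB = 6.6 V / 32 = 206.250 mV.
(0.9756 − (−3.3)) / 0.20625 = 20.730 LSBs.
Floor → code 20.

code 20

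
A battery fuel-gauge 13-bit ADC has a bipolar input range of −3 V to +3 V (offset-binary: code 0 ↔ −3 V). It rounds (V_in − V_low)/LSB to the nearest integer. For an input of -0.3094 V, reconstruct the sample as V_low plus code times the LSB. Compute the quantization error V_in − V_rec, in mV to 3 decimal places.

-0.318 mV

Step size: 6 V ÷ 2^13 = 0.732 mV.
(-0.3094 − (−3))/0.000732422 = 3673.5659; round gives code 3674.
Code 3674 maps back to (−3) + 3674×0.000732422 V = -0.30908203 V.
Difference: -0.000317969 V → -0.318 mV.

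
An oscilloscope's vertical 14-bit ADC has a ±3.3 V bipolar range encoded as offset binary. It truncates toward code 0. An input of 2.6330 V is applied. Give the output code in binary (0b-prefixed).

code 0b11100110001000 (decimal 14728)

LSB = 6.6 V / 16384 = 402.83 µV.
(2.6330 − (−3.3)) / 0.000402832 = 14728.223 LSBs.
Floor → code 14728.
In binary (0b-prefixed): 0b11100110001000.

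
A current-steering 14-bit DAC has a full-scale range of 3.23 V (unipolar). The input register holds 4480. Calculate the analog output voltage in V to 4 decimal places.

0.8832 V

LSB = 3.23 V / 2^14 = 197.14 µV.
V_out = 0 + 4480 × 0.000197144 V = 0.883203 V.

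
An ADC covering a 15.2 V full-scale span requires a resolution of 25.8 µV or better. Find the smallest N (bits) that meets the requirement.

20 bits

Number of steps required ≥ 15.2 V / 25.8 µV = 589147.29.
Need 2^N ≥ 589147.29; 2^19 = 524288, 2^20 = 1048576.
Minimum N = 20.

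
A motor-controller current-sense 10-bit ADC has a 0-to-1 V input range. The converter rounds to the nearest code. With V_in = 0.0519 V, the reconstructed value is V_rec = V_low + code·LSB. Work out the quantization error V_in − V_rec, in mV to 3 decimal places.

0.142 mV

One LSB is 1 V / 1024 = 0.977 mV.
(0.0519 − 0)/0.000976562 = 53.1456; round gives code 53.
V_rec = 0 + 53·0.000976562 = 0.051757812 V.
Error = 0.0519 − 0.051757812 = 0.000142188 V = 0.142 mV.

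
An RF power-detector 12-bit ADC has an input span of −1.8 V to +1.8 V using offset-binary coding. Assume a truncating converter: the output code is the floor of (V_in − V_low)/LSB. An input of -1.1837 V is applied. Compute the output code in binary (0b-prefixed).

LSB = 3.6 V / 4096 = 0.879 mV.
Input sits at 701.212 steps above V_low.
Floor → code 701.
In binary (0b-prefixed): 0b1010111101.

code 0b1010111101 (decimal 701)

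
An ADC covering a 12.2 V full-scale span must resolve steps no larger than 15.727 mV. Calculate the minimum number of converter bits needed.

Number of steps required ≥ 12.2 V / 15.727 mV = 775.74.
Need 2^N ≥ 775.74; 2^9 = 512, 2^10 = 1024.
Minimum N = 10.

10 bits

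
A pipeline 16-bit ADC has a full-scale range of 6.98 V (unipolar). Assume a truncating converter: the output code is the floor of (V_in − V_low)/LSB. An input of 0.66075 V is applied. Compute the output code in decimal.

code 6203

LSB = 6.98 V / 65536 = 106.51 µV.
Input sits at 6203.856 steps above V_low.
So the output code is 6203.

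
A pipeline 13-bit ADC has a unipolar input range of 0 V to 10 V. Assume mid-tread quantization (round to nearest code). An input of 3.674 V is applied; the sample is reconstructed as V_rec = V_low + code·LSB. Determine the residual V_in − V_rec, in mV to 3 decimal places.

-0.316 mV

LSB = 10/2^13 = 1.221 mV.
Scaled input = 3009.7408 LSBs, so code = 3010.
Reconstructed: 3.6743164 V.
Difference: -0.000316406 V → -0.316 mV.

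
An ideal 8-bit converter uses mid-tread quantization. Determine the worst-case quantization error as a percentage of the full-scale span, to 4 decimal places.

Rounding → worst-case error = ½ LSB = V_FS/2^9, so 100/512 = 0.195312 % of full scale.

0.1953 %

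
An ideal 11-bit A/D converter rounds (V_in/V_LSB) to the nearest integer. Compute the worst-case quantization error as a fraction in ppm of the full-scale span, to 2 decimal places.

Rounding → worst-case error = ½ LSB = V_FS/2^12, so 1e+06/4096 = 244.141 ppm of full scale.

244.14 ppm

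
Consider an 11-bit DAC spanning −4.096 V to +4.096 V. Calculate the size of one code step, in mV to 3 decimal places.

4.000 mV

Full-scale span = 8.192 V.
LSB = 8.192 / 2^11 = 8.192 / 2048 = 0.004 V = 4.000 mV.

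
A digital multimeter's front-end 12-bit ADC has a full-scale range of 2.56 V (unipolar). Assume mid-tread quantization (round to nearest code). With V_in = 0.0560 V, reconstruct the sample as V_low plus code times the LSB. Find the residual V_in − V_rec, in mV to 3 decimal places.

LSB = 2.56/2^12 = 0.625 mV.
(V_in − V_low)/LSB = (0.0560 − 0)/0.000625 = 89.6000 → code 90 (round).
Code 90 maps back to 0 + 90×0.000625 V = 0.05625 V.
V_in − V_rec = -0.00025 V = -0.250 mV.

-0.250 mV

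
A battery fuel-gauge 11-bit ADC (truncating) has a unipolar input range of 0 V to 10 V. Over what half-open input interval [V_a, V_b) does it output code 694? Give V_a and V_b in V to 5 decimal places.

[3.38867 V, 3.39355 V)

LSB = 10/2^11 = 4.883 mV.
V_a = V_low + 694·LSB = 3.38867 V; V_b = V_low + 695·LSB = 3.39355 V.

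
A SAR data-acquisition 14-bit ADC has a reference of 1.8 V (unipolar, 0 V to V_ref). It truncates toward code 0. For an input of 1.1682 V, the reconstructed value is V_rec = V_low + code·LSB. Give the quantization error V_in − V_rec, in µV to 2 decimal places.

23.73 µV

LSB = 1.8/2^14 = 109.86 µV.
(1.1682 − 0)/0.000109863 = 10633.2160; ⌊·⌋ gives code 10633.
V_rec = 0 + 10633·0.000109863 = 1.1681763 V.
Difference: 2.37305e-05 V → 23.73 µV.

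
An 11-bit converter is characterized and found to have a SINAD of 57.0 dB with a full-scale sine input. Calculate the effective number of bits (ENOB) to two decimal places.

ENOB = (SINAD − 1.76) / 6.02 = (57.0 − 1.76)/6.02 = 9.176.

9.18 bits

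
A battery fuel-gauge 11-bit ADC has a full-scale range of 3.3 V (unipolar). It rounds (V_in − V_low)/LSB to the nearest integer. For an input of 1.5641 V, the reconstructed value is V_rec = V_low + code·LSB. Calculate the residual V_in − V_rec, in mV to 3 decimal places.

LSB = 3.3/2^11 = 1.611 mV.
(V_in − V_low)/LSB = (1.5641 − 0)/0.00161133 = 970.6899 → code 971 (round).
Reconstructed: 1.5645996 V.
Error = 1.5641 − 1.5645996 = -0.000499609 V = -0.500 mV.

-0.500 mV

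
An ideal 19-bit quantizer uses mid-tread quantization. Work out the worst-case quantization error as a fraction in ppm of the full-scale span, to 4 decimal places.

Rounding → worst-case error = ½ LSB = V_FS/2^20, so 1e+06/1048576 = 0.953674 ppm of full scale.

0.9537 ppm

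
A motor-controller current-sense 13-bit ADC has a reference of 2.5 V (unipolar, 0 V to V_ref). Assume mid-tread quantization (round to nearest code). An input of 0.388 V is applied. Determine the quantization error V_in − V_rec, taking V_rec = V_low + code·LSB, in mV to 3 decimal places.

0.122 mV

Step size: 2.5 V ÷ 2^13 = 305.18 µV.
Scaled input = 1271.3984 LSBs, so code = 1271.
V_rec = 0 + 1271·0.000305176 = 0.38787842 V.
Difference: 0.000121582 V → 0.122 mV.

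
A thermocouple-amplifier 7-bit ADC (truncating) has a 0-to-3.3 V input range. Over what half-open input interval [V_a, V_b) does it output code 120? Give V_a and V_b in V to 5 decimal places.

LSB = 3.3/2^7 = 25.781 mV.
V_a = V_low + 120·LSB = 3.09375 V; V_b = V_low + 121·LSB = 3.11953 V.

[3.09375 V, 3.11953 V)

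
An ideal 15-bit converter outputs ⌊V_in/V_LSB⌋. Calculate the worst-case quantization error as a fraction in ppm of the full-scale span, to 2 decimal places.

Truncating → worst-case error = 1 LSB = V_FS/2^15, so 1e+06/32768 = 30.5176 ppm of full scale.

30.52 ppm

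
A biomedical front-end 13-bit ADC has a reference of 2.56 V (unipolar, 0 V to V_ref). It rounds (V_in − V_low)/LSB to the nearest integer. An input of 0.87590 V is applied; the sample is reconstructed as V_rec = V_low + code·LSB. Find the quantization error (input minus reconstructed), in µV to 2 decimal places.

-37.50 µV

Step size: 2.56 V ÷ 2^13 = 312.50 µV.
(0.87590 − 0)/0.0003125 = 2802.8800; round gives code 2803.
V_rec = 0 + 2803·0.0003125 = 0.8759375 V.
Difference: -3.75e-05 V → -37.50 µV.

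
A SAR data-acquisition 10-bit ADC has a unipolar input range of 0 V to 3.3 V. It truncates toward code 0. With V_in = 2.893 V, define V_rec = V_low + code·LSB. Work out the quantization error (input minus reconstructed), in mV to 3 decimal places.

Step size: 3.3 V ÷ 2^10 = 3.223 mV.
(2.893 − 0)/0.00322266 = 897.7067; ⌊·⌋ gives code 897.
Code 897 maps back to 0 + 897×0.00322266 V = 2.8907227 V.
V_in − V_rec = 0.00227734 V = 2.277 mV.

2.277 mV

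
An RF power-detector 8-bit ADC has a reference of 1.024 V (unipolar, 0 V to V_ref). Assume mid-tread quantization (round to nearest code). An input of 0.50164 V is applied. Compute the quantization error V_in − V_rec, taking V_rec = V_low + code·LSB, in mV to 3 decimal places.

1.640 mV

LSB = 1.024/2^8 = 4.000 mV.
Scaled input = 125.4100 LSBs, so code = 125.
V_rec = 0 + 125·0.004 = 0.5 V.
Error = 0.50164 − 0.5 = 0.00164 V = 1.640 mV.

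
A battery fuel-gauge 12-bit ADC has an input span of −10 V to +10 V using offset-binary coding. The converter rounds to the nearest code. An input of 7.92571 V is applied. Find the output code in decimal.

Full-scale span = 20 V; LSB = 20/2^12 = 4.883 mV.
(V_in − V_low)/LSB = (7.92571 − (−10)) / 0.00488281 = 3671.185.
Round → code 3671.

code 3671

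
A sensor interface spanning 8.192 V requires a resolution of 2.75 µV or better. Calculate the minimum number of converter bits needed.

22 bits

Number of steps required ≥ 8.192 V / 2.75 µV = 2978909.09.
Need 2^N ≥ 2978909.09; 2^21 = 2097152, 2^22 = 4194304.
Minimum N = 22.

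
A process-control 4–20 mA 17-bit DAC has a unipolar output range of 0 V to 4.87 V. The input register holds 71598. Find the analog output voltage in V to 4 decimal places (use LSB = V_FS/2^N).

2.6602 V

LSB = 4.87 V / 2^17 = 37.16 µV.
V_out = 0 + 71598 × 3.71552e-05 V = 2.66023 V.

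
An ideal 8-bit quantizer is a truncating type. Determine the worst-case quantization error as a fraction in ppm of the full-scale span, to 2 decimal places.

3906.25 ppm

Truncating → worst-case error = 1 LSB = V_FS/2^8, so 1e+06/256 = 3906.25 ppm of full scale.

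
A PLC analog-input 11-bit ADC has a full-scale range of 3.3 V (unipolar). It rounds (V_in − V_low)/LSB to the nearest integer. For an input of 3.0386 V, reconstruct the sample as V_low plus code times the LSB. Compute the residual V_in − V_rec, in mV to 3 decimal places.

LSB = 3.3/2^11 = 1.611 mV.
(3.0386 − 0)/0.00161133 = 1885.7736; round gives code 1886.
Reconstructed: 3.0389648 V.
Difference: -0.000364844 V → -0.365 mV.

-0.365 mV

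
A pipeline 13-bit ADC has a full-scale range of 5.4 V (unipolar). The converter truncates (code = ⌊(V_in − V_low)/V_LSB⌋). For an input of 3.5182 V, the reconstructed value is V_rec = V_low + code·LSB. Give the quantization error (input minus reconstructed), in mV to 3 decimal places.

Step size: 5.4 V ÷ 2^13 = 0.659 mV.
(3.5182 − 0)/0.00065918 = 5337.2397; ⌊·⌋ gives code 5337.
Reconstructed: 3.518042 V.
Error = 3.5182 − 3.518042 = 0.000158008 V = 0.158 mV.

0.158 mV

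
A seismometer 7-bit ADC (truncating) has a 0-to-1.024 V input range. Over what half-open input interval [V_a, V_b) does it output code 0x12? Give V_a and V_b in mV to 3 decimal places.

[144.000 mV, 152.000 mV)

LSB = 1.024/2^7 = 8.000 mV.
Code 0x12 = 18 decimal.
V_a = V_low + 18·LSB = 0.144 V; V_b = V_low + 19·LSB = 0.152 V.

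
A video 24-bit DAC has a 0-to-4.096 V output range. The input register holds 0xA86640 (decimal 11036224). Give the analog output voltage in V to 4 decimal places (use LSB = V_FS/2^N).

LSB = 4.096 V / 2^24 = 0.24 µV.
Code 0xA86640 = 11036224 decimal.
V_out = 0 + 11036224 × 2.44141e-07 V = 2.69439 V.

2.6944 V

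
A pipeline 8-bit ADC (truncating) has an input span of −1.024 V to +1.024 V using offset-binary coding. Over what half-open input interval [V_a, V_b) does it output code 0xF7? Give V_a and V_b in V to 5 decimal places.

LSB = 2.048/2^8 = 8.000 mV.
Code 0xF7 = 247 decimal.
V_a = V_low + 247·LSB = 0.952 V; V_b = V_low + 248·LSB = 0.96 V.

[0.95200 V, 0.96000 V)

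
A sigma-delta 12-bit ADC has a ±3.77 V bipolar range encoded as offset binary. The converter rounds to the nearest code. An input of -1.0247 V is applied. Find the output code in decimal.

code 1491

Full-scale span = 7.54 V; LSB = 7.54/2^12 = 1.841 mV.
(V_in − V_low)/LSB = (-1.0247 − (−3.77)) / 0.00184082 = 1491.346.
So the output code is 1491.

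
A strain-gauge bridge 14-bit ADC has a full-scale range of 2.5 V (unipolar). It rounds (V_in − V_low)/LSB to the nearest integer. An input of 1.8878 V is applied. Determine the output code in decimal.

Full-scale span = 2.5 V; LSB = 2.5/2^14 = 152.59 µV.
(1.8878 − 0) / 0.000152588 = 12371.886 LSBs.
Round → code 12372.

code 12372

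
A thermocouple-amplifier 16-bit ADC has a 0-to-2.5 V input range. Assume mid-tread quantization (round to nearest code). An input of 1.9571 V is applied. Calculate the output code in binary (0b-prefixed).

LSB = 2.5 V / 65536 = 38.15 µV.
(V_in − V_low)/LSB = (1.9571 − 0) / 3.8147e-05 = 51304.202.
So the output code is 51304.
In binary (0b-prefixed): 0b1100100001101000.

code 0b1100100001101000 (decimal 51304)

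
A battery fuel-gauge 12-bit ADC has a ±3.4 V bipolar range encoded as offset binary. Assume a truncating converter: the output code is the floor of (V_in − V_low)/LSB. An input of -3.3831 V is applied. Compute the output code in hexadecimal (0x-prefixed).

LSB = 6.8 V / 4096 = 1.660 mV.
(-3.3831 − (−3.4)) / 0.00166016 = 10.180 LSBs.
⌊·⌋(10.180) = 10.
In hexadecimal (0x-prefixed): 0xA.

code 0xA (decimal 10)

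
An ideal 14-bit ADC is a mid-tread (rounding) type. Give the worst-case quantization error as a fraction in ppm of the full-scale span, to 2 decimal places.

30.52 ppm

Rounding → worst-case error = ½ LSB = V_FS/2^15, so 1e+06/32768 = 30.5176 ppm of full scale.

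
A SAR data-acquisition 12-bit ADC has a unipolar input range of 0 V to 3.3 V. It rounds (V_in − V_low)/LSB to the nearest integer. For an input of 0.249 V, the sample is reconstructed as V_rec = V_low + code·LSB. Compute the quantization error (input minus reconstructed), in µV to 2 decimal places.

49.80 µV

LSB = 3.3/2^12 = 0.806 mV.
Scaled input = 309.0618 LSBs, so code = 309.
Reconstructed: 0.2489502 V.
Difference: 4.98047e-05 V → 49.80 µV.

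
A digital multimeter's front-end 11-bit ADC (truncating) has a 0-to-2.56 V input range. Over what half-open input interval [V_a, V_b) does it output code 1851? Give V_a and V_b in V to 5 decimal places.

LSB = 2.56/2^11 = 1.250 mV.
V_a = V_low + 1851·LSB = 2.31375 V; V_b = V_low + 1852·LSB = 2.315 V.

[2.31375 V, 2.31500 V)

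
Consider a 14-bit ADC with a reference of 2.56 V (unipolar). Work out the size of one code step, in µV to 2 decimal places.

156.25 µV

Full-scale span = 2.56 V.
LSB = 2.56 / 2^14 = 2.56 / 16384 = 0.00015625 V = 156.25 µV.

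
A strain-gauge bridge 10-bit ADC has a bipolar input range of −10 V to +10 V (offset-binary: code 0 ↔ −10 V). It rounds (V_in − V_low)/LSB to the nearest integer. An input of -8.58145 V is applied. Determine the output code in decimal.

Full-scale span = 20 V; LSB = 20/2^10 = 19.531 mV.
(V_in − V_low)/LSB = (-8.58145 − (−10)) / 0.0195312 = 72.630.
So the output code is 73.

code 73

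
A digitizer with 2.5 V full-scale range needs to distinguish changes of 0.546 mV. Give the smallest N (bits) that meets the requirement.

13 bits

Number of steps required ≥ 2.5 V / 0.546 mV = 4578.75.
Need 2^N ≥ 4578.75; 2^12 = 4096, 2^13 = 8192.
Minimum N = 13.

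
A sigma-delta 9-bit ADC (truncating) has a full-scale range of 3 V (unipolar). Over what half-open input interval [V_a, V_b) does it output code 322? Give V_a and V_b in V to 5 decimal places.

LSB = 3/2^9 = 5.859 mV.
V_a = V_low + 322·LSB = 1.88672 V; V_b = V_low + 323·LSB = 1.89258 V.

[1.88672 V, 1.89258 V)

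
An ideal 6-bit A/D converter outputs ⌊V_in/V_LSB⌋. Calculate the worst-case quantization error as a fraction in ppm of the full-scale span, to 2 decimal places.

15625.00 ppm

Truncating → worst-case error = 1 LSB = V_FS/2^6, so 1e+06/64 = 15625 ppm of full scale.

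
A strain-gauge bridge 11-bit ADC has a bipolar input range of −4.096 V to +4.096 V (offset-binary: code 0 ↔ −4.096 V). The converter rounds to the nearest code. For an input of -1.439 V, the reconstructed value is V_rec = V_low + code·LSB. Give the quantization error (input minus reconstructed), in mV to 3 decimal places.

1.000 mV

Step size: 8.192 V ÷ 2^11 = 4.000 mV.
Scaled input = 664.2500 LSBs, so code = 664.
V_rec = (−4.096) + 664·0.004 = -1.44 V.
V_in − V_rec = 0.001 V = 1.000 mV.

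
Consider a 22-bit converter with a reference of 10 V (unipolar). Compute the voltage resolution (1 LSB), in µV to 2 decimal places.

Full-scale span = 10 V.
LSB = 10 / 2^22 = 10 / 4194304 = 2.38419e-06 V = 2.38 µV.

2.38 µV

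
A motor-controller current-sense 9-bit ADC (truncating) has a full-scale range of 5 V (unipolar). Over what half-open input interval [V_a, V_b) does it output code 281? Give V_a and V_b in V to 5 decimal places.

[2.74414 V, 2.75391 V)

LSB = 5/2^9 = 9.766 mV.
V_a = V_low + 281·LSB = 2.74414 V; V_b = V_low + 282·LSB = 2.75391 V.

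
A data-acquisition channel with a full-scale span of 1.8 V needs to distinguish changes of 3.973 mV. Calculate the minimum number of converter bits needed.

Number of steps required ≥ 1.8 V / 3.973 mV = 453.06.
Need 2^N ≥ 453.06; 2^8 = 256, 2^9 = 512.
Minimum N = 9.

9 bits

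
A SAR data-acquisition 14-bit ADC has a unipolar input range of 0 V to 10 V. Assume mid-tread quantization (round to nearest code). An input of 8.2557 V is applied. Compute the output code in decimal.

code 13526

Full-scale span = 10 V; LSB = 10/2^14 = 0.610 mV.
(8.2557 − 0) / 0.000610352 = 13526.139 LSBs.
Round → code 13526.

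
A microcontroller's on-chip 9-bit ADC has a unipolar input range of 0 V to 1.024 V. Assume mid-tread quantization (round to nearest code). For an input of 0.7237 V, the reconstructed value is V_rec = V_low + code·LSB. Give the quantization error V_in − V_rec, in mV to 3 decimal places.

One LSB is 1.024 V / 512 = 2.000 mV.
Scaled input = 361.8500 LSBs, so code = 362.
V_rec = 0 + 362·0.002 = 0.724 V.
V_in − V_rec = -0.0003 V = -0.300 mV.

-0.300 mV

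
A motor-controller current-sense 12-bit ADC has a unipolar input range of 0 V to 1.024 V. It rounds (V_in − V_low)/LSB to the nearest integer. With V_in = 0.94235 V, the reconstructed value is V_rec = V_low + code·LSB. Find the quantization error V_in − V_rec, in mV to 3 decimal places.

Step size: 1.024 V ÷ 2^12 = 250.00 µV.
(V_in − V_low)/LSB = (0.94235 − 0)/0.00025 = 3769.4000 → code 3769 (round).
Reconstructed: 0.94225 V.
Error = 0.94235 − 0.94225 = 0.0001 V = 0.100 mV.

0.100 mV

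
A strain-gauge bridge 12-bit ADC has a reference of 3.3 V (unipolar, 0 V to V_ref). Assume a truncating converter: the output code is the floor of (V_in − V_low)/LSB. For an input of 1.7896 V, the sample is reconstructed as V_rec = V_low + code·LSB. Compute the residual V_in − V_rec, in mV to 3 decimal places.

0.220 mV

One LSB is 3.3 V / 4096 = 0.806 mV.
(V_in − V_low)/LSB = (1.7896 − 0)/0.000805664 = 2221.2732 → code 2221 (floor).
Code 2221 maps back to 0 + 2221×0.000805664 V = 1.7893799 V.
Error = 1.7896 − 1.7893799 = 0.000220117 V = 0.220 mV.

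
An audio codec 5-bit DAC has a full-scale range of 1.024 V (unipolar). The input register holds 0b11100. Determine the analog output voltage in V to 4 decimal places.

LSB = 1.024 V / 2^5 = 32.000 mV.
Code 0b11100 = 28 decimal.
V_out = 0 + 28 × 0.032 V = 0.896 V.

0.8960 V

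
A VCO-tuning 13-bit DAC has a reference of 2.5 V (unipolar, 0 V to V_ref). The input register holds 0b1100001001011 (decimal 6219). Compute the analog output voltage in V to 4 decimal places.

LSB = 2.5 V / 2^13 = 305.18 µV.
Code 0b1100001001011 = 6219 decimal.
V_out = 0 + 6219 × 0.000305176 V = 1.89789 V.

1.8979 V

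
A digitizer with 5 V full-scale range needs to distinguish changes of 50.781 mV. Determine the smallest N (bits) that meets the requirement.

Number of steps required ≥ 5 V / 50.781 mV = 98.46.
Need 2^N ≥ 98.46; 2^6 = 64, 2^7 = 128.
Minimum N = 7.

7 bits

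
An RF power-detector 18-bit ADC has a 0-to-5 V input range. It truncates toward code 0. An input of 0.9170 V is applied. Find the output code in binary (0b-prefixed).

code 0b1011101111001101 (decimal 48077)

With 262144 levels over 5 V, one step is 19.07 µV.
Input sits at 48077.210 steps above V_low.
So the output code is 48077.
In binary (0b-prefixed): 0b1011101111001101.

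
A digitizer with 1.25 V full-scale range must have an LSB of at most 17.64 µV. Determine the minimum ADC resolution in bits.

17 bits

Number of steps required ≥ 1.25 V / 17.64 µV = 70861.68.
Need 2^N ≥ 70861.68; 2^16 = 65536, 2^17 = 131072.
Minimum N = 17.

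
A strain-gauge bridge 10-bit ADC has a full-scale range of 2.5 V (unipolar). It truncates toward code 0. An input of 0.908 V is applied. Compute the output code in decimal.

code 371

LSB = 2.5 V / 1024 = 2.441 mV.
(0.908 − 0) / 0.00244141 = 371.917 LSBs.
⌊·⌋(371.917) = 371.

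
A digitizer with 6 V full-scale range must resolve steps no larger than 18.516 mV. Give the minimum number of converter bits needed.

9 bits

Number of steps required ≥ 6 V / 18.516 mV = 324.04.
Need 2^N ≥ 324.04; 2^8 = 256, 2^9 = 512.
Minimum N = 9.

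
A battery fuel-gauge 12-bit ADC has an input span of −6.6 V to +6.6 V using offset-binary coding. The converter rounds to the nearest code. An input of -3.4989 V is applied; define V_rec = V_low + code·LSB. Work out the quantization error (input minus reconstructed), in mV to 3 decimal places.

0.905 mV

Step size: 13.2 V ÷ 2^12 = 3.223 mV.
(-3.4989 − (−6.6))/0.00322266 = 962.2807; round gives code 962.
V_rec = (−6.6) + 962·0.00322266 = -3.4998047 V.
Error = -3.4989 − (−3.4998047) = 0.000904688 V = 0.905 mV.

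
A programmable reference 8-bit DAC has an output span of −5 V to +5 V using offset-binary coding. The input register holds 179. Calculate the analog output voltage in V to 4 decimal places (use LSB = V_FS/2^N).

LSB = 10 V / 2^8 = 39.062 mV.
V_out = (−5) + 179 × 0.0390625 V = 1.99219 V.

1.9922 V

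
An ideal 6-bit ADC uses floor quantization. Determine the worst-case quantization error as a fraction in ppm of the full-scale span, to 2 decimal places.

15625.00 ppm

Truncating → worst-case error = 1 LSB = V_FS/2^6, so 1e+06/64 = 15625 ppm of full scale.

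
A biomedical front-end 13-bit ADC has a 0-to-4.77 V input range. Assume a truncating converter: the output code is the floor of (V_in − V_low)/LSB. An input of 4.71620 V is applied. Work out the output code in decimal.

code 8099

LSB = 4.77 V / 8192 = 0.582 mV.
(4.71620 − 0) / 0.000582275 = 8099.604 LSBs.
Floor → code 8099.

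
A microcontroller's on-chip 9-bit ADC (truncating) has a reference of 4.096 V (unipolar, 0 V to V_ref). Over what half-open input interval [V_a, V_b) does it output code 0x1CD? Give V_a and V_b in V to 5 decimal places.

[3.68800 V, 3.69600 V)

LSB = 4.096/2^9 = 8.000 mV.
Code 0x1CD = 461 decimal.
V_a = V_low + 461·LSB = 3.688 V; V_b = V_low + 462·LSB = 3.696 V.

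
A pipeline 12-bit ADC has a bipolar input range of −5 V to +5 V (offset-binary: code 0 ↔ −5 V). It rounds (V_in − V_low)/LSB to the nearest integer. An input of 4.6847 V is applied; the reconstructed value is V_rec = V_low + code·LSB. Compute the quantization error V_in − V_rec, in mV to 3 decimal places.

-0.359 mV

One LSB is 10 V / 4096 = 2.441 mV.
(V_in − V_low)/LSB = (4.6847 − (−5))/0.00244141 = 3966.8531 → code 3967 (round).
Reconstructed: 4.6850586 V.
Error = 4.6847 − 4.6850586 = -0.000358594 V = -0.359 mV.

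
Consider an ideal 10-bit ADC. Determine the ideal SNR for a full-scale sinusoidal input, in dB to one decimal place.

SNR ≈ 6.02·N + 1.76 dB = 6.02·10 + 1.76 = 61.96 dB.

62.0 dB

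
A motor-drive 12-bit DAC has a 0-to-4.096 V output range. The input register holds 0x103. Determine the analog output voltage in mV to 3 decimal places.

259.000 mV

LSB = 4.096 V / 2^12 = 1.000 mV.
Code 0x103 = 259 decimal.
V_out = 0 + 259 × 0.001 V = 0.259 V.
= 259.000 mV.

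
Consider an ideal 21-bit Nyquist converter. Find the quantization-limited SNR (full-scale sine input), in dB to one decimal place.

128.2 dB

SNR ≈ 6.02·N + 1.76 dB = 6.02·21 + 1.76 = 128.18 dB.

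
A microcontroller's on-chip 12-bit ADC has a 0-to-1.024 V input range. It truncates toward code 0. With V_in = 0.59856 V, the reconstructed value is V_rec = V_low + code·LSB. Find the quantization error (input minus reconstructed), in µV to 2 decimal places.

Step size: 1.024 V ÷ 2^12 = 250.00 µV.
Scaled input = 2394.2400 LSBs, so code = 2394.
V_rec = 0 + 2394·0.00025 = 0.5985 V.
Difference: 6e-05 V → 60.00 µV.

60.00 µV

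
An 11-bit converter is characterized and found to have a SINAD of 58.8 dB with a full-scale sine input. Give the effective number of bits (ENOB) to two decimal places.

ENOB = (SINAD − 1.76) / 6.02 = (58.8 − 1.76)/6.02 = 9.475.

9.48 bits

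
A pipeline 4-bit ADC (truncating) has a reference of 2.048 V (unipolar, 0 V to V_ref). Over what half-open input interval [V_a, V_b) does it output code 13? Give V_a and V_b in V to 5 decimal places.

[1.66400 V, 1.79200 V)

LSB = 2.048/2^4 = 128.000 mV.
V_a = V_low + 13·LSB = 1.664 V; V_b = V_low + 14·LSB = 1.792 V.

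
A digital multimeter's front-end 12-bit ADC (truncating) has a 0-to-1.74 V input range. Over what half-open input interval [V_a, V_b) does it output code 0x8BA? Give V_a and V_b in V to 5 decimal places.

LSB = 1.74/2^12 = 424.80 µV.
Code 0x8BA = 2234 decimal.
V_a = V_low + 2234·LSB = 0.949014 V; V_b = V_low + 2235·LSB = 0.949438 V.

[0.94901 V, 0.94944 V)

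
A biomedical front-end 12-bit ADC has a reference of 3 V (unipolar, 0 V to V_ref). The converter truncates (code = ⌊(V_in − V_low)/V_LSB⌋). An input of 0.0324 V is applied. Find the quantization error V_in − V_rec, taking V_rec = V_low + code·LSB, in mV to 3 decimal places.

0.173 mV

One LSB is 3 V / 4096 = 0.732 mV.
(V_in − V_low)/LSB = (0.0324 − 0)/0.000732422 = 44.2368 → code 44 (floor).
Reconstructed: 0.032226562 V.
V_in − V_rec = 0.000173438 V = 0.173 mV.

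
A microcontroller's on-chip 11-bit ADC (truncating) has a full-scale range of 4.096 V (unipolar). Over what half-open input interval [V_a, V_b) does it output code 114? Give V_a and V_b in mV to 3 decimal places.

LSB = 4.096/2^11 = 2.000 mV.
V_a = V_low + 114·LSB = 0.228 V; V_b = V_low + 115·LSB = 0.23 V.

[228.000 mV, 230.000 mV)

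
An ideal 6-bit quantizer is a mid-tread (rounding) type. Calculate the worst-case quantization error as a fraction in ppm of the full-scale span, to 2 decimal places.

Rounding → worst-case error = ½ LSB = V_FS/2^7, so 1e+06/128 = 7812.5 ppm of full scale.

7812.50 ppm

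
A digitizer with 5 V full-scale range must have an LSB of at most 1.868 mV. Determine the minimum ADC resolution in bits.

12 bits

Number of steps required ≥ 5 V / 1.868 mV = 2676.66.
Need 2^N ≥ 2676.66; 2^11 = 2048, 2^12 = 4096.
Minimum N = 12.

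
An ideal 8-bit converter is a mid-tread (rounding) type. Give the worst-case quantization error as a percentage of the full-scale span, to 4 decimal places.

Rounding → worst-case error = ½ LSB = V_FS/2^9, so 100/512 = 0.195312 % of full scale.

0.1953 %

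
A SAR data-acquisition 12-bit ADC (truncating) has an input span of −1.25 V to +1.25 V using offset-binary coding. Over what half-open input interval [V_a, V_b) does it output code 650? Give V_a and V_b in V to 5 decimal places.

[-0.85327 V, -0.85266 V)

LSB = 2.5/2^12 = 0.610 mV.
V_a = V_low + 650·LSB = -0.853271 V; V_b = V_low + 651·LSB = -0.852661 V.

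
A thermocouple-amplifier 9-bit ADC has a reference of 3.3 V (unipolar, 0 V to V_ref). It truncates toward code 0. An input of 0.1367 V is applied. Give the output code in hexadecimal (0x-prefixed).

LSB = 3.3 V / 512 = 6.445 mV.
(0.1367 − 0) / 0.00644531 = 21.209 LSBs.
⌊·⌋(21.209) = 21.
In hexadecimal (0x-prefixed): 0x15.

code 0x15 (decimal 21)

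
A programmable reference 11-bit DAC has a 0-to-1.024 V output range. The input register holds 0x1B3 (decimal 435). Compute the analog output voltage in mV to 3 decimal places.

217.500 mV

LSB = 1.024 V / 2^11 = 0.500 mV.
Code 0x1B3 = 435 decimal.
V_out = 0 + 435 × 0.0005 V = 0.2175 V.
= 217.500 mV.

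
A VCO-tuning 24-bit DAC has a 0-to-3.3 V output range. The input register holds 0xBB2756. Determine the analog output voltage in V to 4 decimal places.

2.4125 V

LSB = 3.3 V / 2^24 = 0.20 µV.
Code 0xBB2756 = 12265302 decimal.
V_out = 0 + 12265302 × 1.96695e-07 V = 2.41253 V.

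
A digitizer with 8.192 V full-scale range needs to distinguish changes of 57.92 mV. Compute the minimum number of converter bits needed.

Number of steps required ≥ 8.192 V / 57.92 mV = 141.44.
Need 2^N ≥ 141.44; 2^7 = 128, 2^8 = 256.
Minimum N = 8.

8 bits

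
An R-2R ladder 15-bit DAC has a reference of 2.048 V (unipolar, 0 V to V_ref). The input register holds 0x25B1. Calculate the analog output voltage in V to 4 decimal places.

0.6031 V

LSB = 2.048 V / 2^15 = 62.50 µV.
Code 0x25B1 = 9649 decimal.
V_out = 0 + 9649 × 6.25e-05 V = 0.603062 V.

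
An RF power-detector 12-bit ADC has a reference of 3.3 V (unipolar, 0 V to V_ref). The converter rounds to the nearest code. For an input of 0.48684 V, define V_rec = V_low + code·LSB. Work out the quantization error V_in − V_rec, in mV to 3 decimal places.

Step size: 3.3 V ÷ 2^12 = 0.806 mV.
(V_in − V_low)/LSB = (0.48684 − 0)/0.000805664 = 604.2717 → code 604 (round).
Code 604 maps back to 0 + 604×0.000805664 V = 0.48662109 V.
Error = 0.48684 − 0.48662109 = 0.000218906 V = 0.219 mV.

0.219 mV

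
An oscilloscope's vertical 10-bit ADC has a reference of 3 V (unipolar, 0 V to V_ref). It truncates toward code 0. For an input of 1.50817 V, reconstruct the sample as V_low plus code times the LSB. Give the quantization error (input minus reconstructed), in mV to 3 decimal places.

2.311 mV

One LSB is 3 V / 1024 = 2.930 mV.
(1.50817 − 0)/0.00292969 = 514.7887; ⌊·⌋ gives code 514.
Code 514 maps back to 0 + 514×0.00292969 V = 1.5058594 V.
Difference: 0.00231063 V → 2.311 mV.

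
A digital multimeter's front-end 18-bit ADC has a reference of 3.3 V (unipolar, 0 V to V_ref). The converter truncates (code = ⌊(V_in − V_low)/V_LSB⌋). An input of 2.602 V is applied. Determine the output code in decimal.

code 206696

With 262144 levels over 3.3 V, one step is 12.59 µV.
(V_in − V_low)/LSB = (2.602 − 0) / 1.25885e-05 = 206696.572.
⌊·⌋(206696.572) = 206696.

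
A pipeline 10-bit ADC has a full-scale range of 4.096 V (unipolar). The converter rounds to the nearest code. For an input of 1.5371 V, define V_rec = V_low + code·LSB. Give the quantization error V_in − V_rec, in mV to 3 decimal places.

1.100 mV

One LSB is 4.096 V / 1024 = 4.000 mV.
(V_in − V_low)/LSB = (1.5371 − 0)/0.004 = 384.2750 → code 384 (round).
Reconstructed: 1.536 V.
V_in − V_rec = 0.0011 V = 1.100 mV.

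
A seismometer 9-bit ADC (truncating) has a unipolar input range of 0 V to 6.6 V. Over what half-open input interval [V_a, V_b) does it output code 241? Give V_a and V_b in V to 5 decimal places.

[3.10664 V, 3.11953 V)

LSB = 6.6/2^9 = 12.891 mV.
V_a = V_low + 241·LSB = 3.10664 V; V_b = V_low + 242·LSB = 3.11953 V.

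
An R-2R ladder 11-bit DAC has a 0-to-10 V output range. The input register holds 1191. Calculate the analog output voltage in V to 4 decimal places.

LSB = 10 V / 2^11 = 4.883 mV.
V_out = 0 + 1191 × 0.00488281 V = 5.81543 V.

5.8154 V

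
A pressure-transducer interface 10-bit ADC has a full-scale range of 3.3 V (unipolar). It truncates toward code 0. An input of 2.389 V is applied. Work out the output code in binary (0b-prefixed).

code 0b1011100101 (decimal 741)

LSB = 3.3 V / 1024 = 3.223 mV.
Input sits at 741.314 steps above V_low.
⌊·⌋(741.314) = 741.
In binary (0b-prefixed): 0b1011100101.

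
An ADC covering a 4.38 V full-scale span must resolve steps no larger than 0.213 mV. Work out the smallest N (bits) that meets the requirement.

15 bits

Number of steps required ≥ 4.38 V / 0.213 mV = 20563.38.
Need 2^N ≥ 20563.38; 2^14 = 16384, 2^15 = 32768.
Minimum N = 15.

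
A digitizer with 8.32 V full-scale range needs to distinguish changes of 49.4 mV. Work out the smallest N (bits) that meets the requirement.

8 bits

Number of steps required ≥ 8.32 V / 49.4 mV = 168.42.
Need 2^N ≥ 168.42; 2^7 = 128, 2^8 = 256.
Minimum N = 8.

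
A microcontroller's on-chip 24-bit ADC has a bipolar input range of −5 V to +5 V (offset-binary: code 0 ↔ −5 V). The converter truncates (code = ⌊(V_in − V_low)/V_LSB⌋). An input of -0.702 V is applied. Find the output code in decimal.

code 7210847

Full-scale span = 10 V; LSB = 10/2^24 = 0.60 µV.
(-0.702 − (−5)) / 5.96046e-07 = 7210847.437 LSBs.
⌊·⌋(7210847.437) = 7210847.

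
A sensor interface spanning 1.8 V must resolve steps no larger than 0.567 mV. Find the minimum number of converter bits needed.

12 bits

Number of steps required ≥ 1.8 V / 0.567 mV = 3174.60.
Need 2^N ≥ 3174.60; 2^11 = 2048, 2^12 = 4096.
Minimum N = 12.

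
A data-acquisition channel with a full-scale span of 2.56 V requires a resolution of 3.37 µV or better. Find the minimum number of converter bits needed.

Number of steps required ≥ 2.56 V / 3.37 µV = 759643.92.
Need 2^N ≥ 759643.92; 2^19 = 524288, 2^20 = 1048576.
Minimum N = 20.

20 bits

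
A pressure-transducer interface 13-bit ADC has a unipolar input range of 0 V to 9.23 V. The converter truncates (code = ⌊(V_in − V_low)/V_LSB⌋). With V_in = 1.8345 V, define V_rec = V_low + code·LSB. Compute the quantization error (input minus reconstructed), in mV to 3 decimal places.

0.218 mV

Step size: 9.23 V ÷ 2^13 = 1.127 mV.
Scaled input = 1628.1933 LSBs, so code = 1628.
Reconstructed: 1.8342822 V.
Difference: 0.000217773 V → 0.218 mV.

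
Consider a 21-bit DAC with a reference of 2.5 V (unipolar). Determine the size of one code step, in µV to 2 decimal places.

Full-scale span = 2.5 V.
LSB = 2.5 / 2^21 = 2.5 / 2097152 = 1.19209e-06 V = 1.19 µV.

1.19 µV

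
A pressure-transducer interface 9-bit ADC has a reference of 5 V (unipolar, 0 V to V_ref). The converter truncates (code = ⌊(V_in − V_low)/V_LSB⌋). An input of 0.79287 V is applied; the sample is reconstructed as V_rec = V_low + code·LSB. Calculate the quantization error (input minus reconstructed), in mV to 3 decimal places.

Step size: 5 V ÷ 2^9 = 9.766 mV.
(V_in − V_low)/LSB = (0.79287 − 0)/0.00976562 = 81.1899 → code 81 (floor).
V_rec = 0 + 81·0.00976562 = 0.79101562 V.
Difference: 0.00185437 V → 1.854 mV.

1.854 mV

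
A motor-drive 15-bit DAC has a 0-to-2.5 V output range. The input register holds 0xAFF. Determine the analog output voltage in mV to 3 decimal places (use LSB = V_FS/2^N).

214.767 mV

LSB = 2.5 V / 2^15 = 76.29 µV.
Code 0xAFF = 2815 decimal.
V_out = 0 + 2815 × 7.62939e-05 V = 0.214767 V.
= 214.767 mV.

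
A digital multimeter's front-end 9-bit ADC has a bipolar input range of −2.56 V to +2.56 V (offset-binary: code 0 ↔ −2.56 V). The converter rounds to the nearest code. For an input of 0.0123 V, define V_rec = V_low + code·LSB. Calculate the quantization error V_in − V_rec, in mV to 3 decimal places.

2.300 mV

Step size: 5.12 V ÷ 2^9 = 10.000 mV.
Scaled input = 257.2300 LSBs, so code = 257.
Code 257 maps back to (−2.56) + 257×0.01 V = 0.01 V.
V_in − V_rec = 0.0023 V = 2.300 mV.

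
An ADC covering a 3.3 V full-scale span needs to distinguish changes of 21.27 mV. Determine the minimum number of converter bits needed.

Number of steps required ≥ 3.3 V / 21.27 mV = 155.15.
Need 2^N ≥ 155.15; 2^7 = 128, 2^8 = 256.
Minimum N = 8.

8 bits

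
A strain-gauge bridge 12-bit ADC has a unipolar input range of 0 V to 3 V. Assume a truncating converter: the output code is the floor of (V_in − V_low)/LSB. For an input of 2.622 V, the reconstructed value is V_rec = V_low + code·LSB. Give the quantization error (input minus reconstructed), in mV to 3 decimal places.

0.662 mV

Step size: 3 V ÷ 2^12 = 0.732 mV.
(2.622 − 0)/0.000732422 = 3579.9040; ⌊·⌋ gives code 3579.
Code 3579 maps back to 0 + 3579×0.000732422 V = 2.6213379 V.
Error = 2.622 − 2.6213379 = 0.000662109 V = 0.662 mV.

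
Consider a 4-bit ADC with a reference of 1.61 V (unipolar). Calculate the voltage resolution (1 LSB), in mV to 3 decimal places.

100.625 mV

Full-scale span = 1.61 V.
LSB = 1.61 / 2^4 = 1.61 / 16 = 0.100625 V = 100.625 mV.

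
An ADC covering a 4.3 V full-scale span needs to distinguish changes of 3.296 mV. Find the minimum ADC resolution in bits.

Number of steps required ≥ 4.3 V / 3.296 mV = 1304.61.
Need 2^N ≥ 1304.61; 2^10 = 1024, 2^11 = 2048.
Minimum N = 11.

11 bits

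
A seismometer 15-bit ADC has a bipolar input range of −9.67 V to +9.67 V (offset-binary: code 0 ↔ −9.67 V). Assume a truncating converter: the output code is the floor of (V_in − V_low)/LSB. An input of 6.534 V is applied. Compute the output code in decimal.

LSB = 19.34 V / 32768 = 0.590 mV.
(V_in − V_low)/LSB = (6.534 − (−9.67)) / 0.00059021 = 27454.637.
So the output code is 27454.

code 27454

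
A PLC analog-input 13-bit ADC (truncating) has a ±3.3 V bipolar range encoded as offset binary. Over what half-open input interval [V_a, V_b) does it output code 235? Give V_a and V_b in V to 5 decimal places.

LSB = 6.6/2^13 = 0.806 mV.
V_a = V_low + 235·LSB = -3.11067 V; V_b = V_low + 236·LSB = -3.10986 V.

[-3.11067 V, -3.10986 V)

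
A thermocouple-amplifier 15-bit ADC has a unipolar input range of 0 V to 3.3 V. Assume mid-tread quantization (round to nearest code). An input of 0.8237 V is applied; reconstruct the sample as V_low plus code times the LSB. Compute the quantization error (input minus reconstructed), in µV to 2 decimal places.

Step size: 3.3 V ÷ 2^15 = 100.71 µV.
(V_in − V_low)/LSB = (0.8237 − 0)/0.000100708 = 8179.0914 → code 8179 (round).
Reconstructed: 0.8236908 V.
Difference: 9.2041e-06 V → 9.20 µV.

9.20 µV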